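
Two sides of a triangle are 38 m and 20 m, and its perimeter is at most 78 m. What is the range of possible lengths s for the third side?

18 < s ≤ 20

Triangle inequality alone gives 18 < s < 58.
The perimeter condition gives s ≤ 78 − 38 − 20 = 20.
Intersecting the two: 18 < s ≤ 20.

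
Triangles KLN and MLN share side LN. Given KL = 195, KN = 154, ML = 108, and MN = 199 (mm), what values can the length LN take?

91 < LN < 307

From triangle KLN: |195 − 154| < LN < 195 + 154, i.e. 41 < LN < 349.
From triangle MLN: 91 < LN < 307.
Both must hold, so LN lies in the intersection.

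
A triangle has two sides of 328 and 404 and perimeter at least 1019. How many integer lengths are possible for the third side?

445

Triangle inequality: 76 < x < 732. Perimeter ≥ 1019 gives x ≥ 1019 − 328 − 404 = 287.
So 287 ≤ x < 732; integers 287 through 731: 445 values.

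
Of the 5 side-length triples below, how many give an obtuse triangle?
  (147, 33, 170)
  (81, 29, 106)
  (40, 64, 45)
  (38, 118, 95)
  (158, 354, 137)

(147,33,170): 33²+147² = 22698 < 28900 = 170² → obtuse
(81,29,106): 29²+81² = 7402 < 11236 = 106² → obtuse
(40,64,45): 40²+45² = 3625 < 4096 = 64² → obtuse
(38,118,95): 38²+95² = 10469 < 13924 = 118² → obtuse
(158,354,137): 137+158 ≤ 354, not a triangle
4 of the 5 are obtuse.

4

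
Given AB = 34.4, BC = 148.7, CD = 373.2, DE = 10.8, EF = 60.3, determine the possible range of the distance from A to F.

119.0 ≤ AF ≤ 627.4

The maximum is all hops collinear in one direction: 34.4 + 148.7 + 373.2 + 10.8 + 60.3 = 627.4.
The longest hop is 373.2; the others sum to 254.2. Folding the others back against it leaves at least 373.2 − 254.2 = 119.0.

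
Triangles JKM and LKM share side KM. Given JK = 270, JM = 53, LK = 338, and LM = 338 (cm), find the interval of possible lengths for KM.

217 < KM < 323

From triangle JKM: |270 − 53| < KM < 270 + 53, i.e. 217 < KM < 323.
From triangle LKM: 0 < KM < 676.
Both must hold, so KM lies in the intersection.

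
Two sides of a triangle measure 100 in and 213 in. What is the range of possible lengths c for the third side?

By the triangle inequality, c must be less than 100 + 213 = 313 and greater than |100 − 213| = 113.

113 < c < 313 (in)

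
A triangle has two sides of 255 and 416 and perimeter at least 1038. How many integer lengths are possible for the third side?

Triangle inequality: 161 < x < 671. Perimeter ≥ 1038 gives x ≥ 1038 − 255 − 416 = 367.
So 367 ≤ x < 671; integers 367 through 670: 304 values.

304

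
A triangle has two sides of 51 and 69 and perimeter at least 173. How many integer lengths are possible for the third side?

Triangle inequality: 18 < x < 120. Perimeter ≥ 173 gives x ≥ 173 − 51 − 69 = 53.
So 53 ≤ x < 120; integers 53 through 119: 67 values.

67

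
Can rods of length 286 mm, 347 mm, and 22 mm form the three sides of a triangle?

No

The longest side is 347, but the other two sum to only 308.
308 < 347, so the triangle inequality fails.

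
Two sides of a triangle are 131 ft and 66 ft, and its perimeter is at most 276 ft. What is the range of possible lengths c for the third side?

Triangle inequality alone gives 65 < c < 197.
The perimeter condition gives c ≤ 276 − 131 − 66 = 79.
Intersecting the two: 65 < c ≤ 79.

65 < c ≤ 79 ft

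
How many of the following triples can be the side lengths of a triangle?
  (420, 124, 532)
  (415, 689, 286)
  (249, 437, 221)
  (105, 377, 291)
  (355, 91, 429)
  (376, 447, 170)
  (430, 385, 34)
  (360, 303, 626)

7

(124,420,532): 124+420 > 532 → valid
(286,415,689): 286+415 > 689 → valid
(221,249,437): 221+249 > 437 → valid
(105,291,377): 105+291 > 377 → valid
(91,355,429): 91+355 > 429 → valid
(170,376,447): 170+376 > 447 → valid
(34,385,430): 34+385 ≤ 430 → not valid
(303,360,626): 303+360 > 626 → valid
7 of the 8 triples form a triangle.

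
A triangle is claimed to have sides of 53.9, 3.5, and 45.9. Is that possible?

The longest side is 53.9, but the other two sum to only 49.4.
49.4 < 53.9, so the triangle inequality fails.

No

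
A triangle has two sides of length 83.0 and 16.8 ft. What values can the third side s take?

66.2 < s < 99.8 (ft)

By the triangle inequality, s must be less than 83.0 + 16.8 = 99.8 and greater than |83.0 − 16.8| = 66.2.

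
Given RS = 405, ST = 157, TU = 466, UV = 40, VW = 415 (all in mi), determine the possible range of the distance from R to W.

The maximum is all hops collinear in one direction: 405 + 157 + 466 + 40 + 415 = 1483.
The longest hop is 466; the others sum to 1017. Since 466 ≤ 1017, the path can fold back on itself completely, so the minimum distance is 0.

0 ≤ RW ≤ 1483 mi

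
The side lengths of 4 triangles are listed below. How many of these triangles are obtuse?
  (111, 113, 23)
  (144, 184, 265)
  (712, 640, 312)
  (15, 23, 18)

(111,113,23): 23²+111² = 12850 > 12769 = 113² → acute
(144,184,265): 144²+184² = 54592 < 70225 = 265² → obtuse
(712,640,312): 312²+640² = 506944 = 712² → right
(15,23,18): 15²+18² = 549 > 529 = 23² → acute
1 of the 4 is obtuse.

1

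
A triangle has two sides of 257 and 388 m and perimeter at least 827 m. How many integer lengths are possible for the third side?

463

Triangle inequality: 131 < x < 645. Perimeter ≥ 827 gives x ≥ 827 − 257 − 388 = 182.
So 182 ≤ x < 645; integers 182 through 644: 463 values.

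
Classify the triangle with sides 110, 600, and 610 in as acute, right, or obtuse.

right

Compare the square of the longest side to the sum of squares of the other two: 110² + 600² = 372100 = 610².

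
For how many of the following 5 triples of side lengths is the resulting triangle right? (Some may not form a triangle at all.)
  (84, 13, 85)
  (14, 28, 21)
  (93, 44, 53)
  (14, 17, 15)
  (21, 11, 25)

1

(84,13,85): 13²+84² = 7225 = 85² → right
(14,28,21): 14²+21² = 637 < 784 = 28² → obtuse
(93,44,53): 44²+53² = 4745 < 8649 = 93² → obtuse
(14,17,15): 14²+15² = 421 > 289 = 17² → acute
(21,11,25): 11²+21² = 562 < 625 = 25² → obtuse
1 of the 5 is right.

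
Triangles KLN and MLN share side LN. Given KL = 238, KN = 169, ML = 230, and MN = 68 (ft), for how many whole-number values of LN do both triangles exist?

135

From triangle KLN: 69 < LN < 407.
From triangle MLN: 162 < LN < 298.
Intersection: 162 < LN < 298, so integers 163 through 297: 135 values.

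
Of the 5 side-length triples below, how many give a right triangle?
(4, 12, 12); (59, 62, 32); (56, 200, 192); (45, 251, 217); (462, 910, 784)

2

(4,12,12): 4²+12² = 160 > 144 = 12² → acute
(59,62,32): 32²+59² = 4505 > 3844 = 62² → acute
(56,200,192): 56²+192² = 40000 = 200² → right
(45,251,217): 45²+217² = 49114 < 63001 = 251² → obtuse
(462,910,784): 462²+784² = 828100 = 910² → right
2 of the 5 are right.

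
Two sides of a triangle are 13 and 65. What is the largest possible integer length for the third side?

The third side must be strictly less than 13 + 65 = 78.
The largest integer below 78 is 77.

77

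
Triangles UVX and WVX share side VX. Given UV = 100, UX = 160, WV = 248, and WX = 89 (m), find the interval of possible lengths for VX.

From triangle UVX: |100 − 160| < VX < 100 + 160, i.e. 60 < VX < 260.
From triangle WVX: 159 < VX < 337.
Both must hold, so VX lies in the intersection.

159 < VX < 260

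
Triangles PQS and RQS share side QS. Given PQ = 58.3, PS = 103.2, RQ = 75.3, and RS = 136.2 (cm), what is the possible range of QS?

60.9 < QS < 161.5

From triangle PQS: |58.3 − 103.2| < QS < 58.3 + 103.2, i.e. 44.9 < QS < 161.5.
From triangle RQS: 60.9 < QS < 211.5.
Both must hold, so QS lies in the intersection.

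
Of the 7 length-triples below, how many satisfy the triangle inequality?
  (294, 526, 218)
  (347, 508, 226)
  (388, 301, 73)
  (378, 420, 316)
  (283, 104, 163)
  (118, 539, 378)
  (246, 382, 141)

(218,294,526): 218+294 ≤ 526 → not valid
(226,347,508): 226+347 > 508 → valid
(73,301,388): 73+301 ≤ 388 → not valid
(316,378,420): 316+378 > 420 → valid
(104,163,283): 104+163 ≤ 283 → not valid
(118,378,539): 118+378 ≤ 539 → not valid
(141,246,382): 141+246 > 382 → valid
3 of the 7 triples form a triangle.

3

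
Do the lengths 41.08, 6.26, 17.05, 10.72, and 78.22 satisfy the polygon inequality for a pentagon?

For a pentagon, each side must be shorter than the sum of the others.
Here the longest side is 78.22, but the remaining 4 sides sum to only 75.11.

No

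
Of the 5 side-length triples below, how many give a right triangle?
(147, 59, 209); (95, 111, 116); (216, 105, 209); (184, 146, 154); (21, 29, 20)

(147,59,209): 59+147 ≤ 209, not a triangle
(95,111,116): 95²+111² = 21346 > 13456 = 116² → acute
(216,105,209): 105²+209² = 54706 > 46656 = 216² → acute
(184,146,154): 146²+154² = 45032 > 33856 = 184² → acute
(21,29,20): 20²+21² = 841 = 29² → right
1 of the 5 is right.

1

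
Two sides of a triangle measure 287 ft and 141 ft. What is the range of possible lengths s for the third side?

146 < s < 428

By the triangle inequality, s must be less than 287 + 141 = 428 and greater than |287 − 141| = 146.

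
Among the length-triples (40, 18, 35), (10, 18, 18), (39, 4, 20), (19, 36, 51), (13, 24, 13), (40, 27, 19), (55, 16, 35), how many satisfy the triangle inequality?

5

(18,35,40): 18+35 > 40 → valid
(10,18,18): 10+18 > 18 → valid
(4,20,39): 4+20 ≤ 39 → not valid
(19,36,51): 19+36 > 51 → valid
(13,13,24): 13+13 > 24 → valid
(19,27,40): 19+27 > 40 → valid
(16,35,55): 16+35 ≤ 55 → not valid
5 of the 7 triples form a triangle.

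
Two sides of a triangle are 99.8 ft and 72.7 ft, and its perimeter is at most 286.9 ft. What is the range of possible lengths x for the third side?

27.1 < x ≤ 114.4

Triangle inequality alone gives 27.1 < x < 172.5.
The perimeter condition gives x ≤ 286.9 − 99.8 − 72.7 = 114.4.
Intersecting the two: 27.1 < x ≤ 114.4.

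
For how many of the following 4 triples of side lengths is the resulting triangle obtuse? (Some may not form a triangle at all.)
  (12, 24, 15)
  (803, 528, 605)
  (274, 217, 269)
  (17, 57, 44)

(12,24,15): 12²+15² = 369 < 576 = 24² → obtuse
(803,528,605): 528²+605² = 644809 = 803² → right
(274,217,269): 217²+269² = 119450 > 75076 = 274² → acute
(17,57,44): 17²+44² = 2225 < 3249 = 57² → obtuse
2 of the 4 are obtuse.

2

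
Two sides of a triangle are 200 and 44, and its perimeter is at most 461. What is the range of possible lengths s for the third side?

156 < s ≤ 217

Triangle inequality alone gives 156 < s < 244.
The perimeter condition gives s ≤ 461 − 200 − 44 = 217.
Intersecting the two: 156 < s ≤ 217.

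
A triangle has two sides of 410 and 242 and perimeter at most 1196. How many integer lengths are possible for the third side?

Triangle inequality: 168 < x < 652. Perimeter ≤ 1196 gives x ≤ 1196 − 410 − 242 = 544.
So 168 < x ≤ 544; integers 169 through 544: 376 values.

376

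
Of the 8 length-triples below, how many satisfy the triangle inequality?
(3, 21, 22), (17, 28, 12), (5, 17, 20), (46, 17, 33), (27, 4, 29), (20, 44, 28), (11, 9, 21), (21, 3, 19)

7

(3,21,22): 3+21 > 22 → valid
(12,17,28): 12+17 > 28 → valid
(5,17,20): 5+17 > 20 → valid
(17,33,46): 17+33 > 46 → valid
(4,27,29): 4+27 > 29 → valid
(20,28,44): 20+28 > 44 → valid
(9,11,21): 9+11 ≤ 21 → not valid
(3,19,21): 3+19 > 21 → valid
7 of the 8 triples form a triangle.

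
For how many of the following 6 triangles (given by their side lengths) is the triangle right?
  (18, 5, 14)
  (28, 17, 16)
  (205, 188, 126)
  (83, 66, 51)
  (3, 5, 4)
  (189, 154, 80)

1

(18,5,14): 5²+14² = 221 < 324 = 18² → obtuse
(28,17,16): 16²+17² = 545 < 784 = 28² → obtuse
(205,188,126): 126²+188² = 51220 > 42025 = 205² → acute
(83,66,51): 51²+66² = 6957 > 6889 = 83² → acute
(3,5,4): 3²+4² = 25 = 5² → right
(189,154,80): 80²+154² = 30116 < 35721 = 189² → obtuse
1 of the 6 is right.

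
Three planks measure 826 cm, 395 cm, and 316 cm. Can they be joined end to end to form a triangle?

The longest side is 826, but the other two sum to only 711.
711 < 826, so the triangle inequality fails.

No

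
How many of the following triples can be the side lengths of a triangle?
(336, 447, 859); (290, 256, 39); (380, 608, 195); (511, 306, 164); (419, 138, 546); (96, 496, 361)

(336,447,859): 336+447 ≤ 859 → not valid
(39,256,290): 39+256 > 290 → valid
(195,380,608): 195+380 ≤ 608 → not valid
(164,306,511): 164+306 ≤ 511 → not valid
(138,419,546): 138+419 > 546 → valid
(96,361,496): 96+361 ≤ 496 → not valid
2 of the 6 triples form a triangle.

2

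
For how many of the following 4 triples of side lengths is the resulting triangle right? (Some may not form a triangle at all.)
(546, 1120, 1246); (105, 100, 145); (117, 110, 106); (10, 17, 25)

2

(546,1120,1246): 546²+1120² = 1552516 = 1246² → right
(105,100,145): 100²+105² = 21025 = 145² → right
(117,110,106): 106²+110² = 23336 > 13689 = 117² → acute
(10,17,25): 10²+17² = 389 < 625 = 25² → obtuse
2 of the 4 are right.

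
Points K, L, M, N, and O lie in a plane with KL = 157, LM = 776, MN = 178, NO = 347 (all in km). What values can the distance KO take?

94 ≤ KO ≤ 1458 km

The maximum is all hops collinear in one direction: 157 + 776 + 178 + 347 = 1458.
The longest hop is 776; the others sum to 682. Folding the others back against it leaves at least 776 − 682 = 94.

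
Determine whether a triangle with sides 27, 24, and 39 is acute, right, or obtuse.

Compare the square of the longest side to the sum of squares of the other two: 24² + 27² = 1305 < 1521 = 39².

obtuse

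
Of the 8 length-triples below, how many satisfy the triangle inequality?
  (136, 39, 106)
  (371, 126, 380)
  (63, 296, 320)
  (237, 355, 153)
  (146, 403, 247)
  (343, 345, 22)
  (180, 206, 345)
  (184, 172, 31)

(39,106,136): 39+106 > 136 → valid
(126,371,380): 126+371 > 380 → valid
(63,296,320): 63+296 > 320 → valid
(153,237,355): 153+237 > 355 → valid
(146,247,403): 146+247 ≤ 403 → not valid
(22,343,345): 22+343 > 345 → valid
(180,206,345): 180+206 > 345 → valid
(31,172,184): 31+172 > 184 → valid
7 of the 8 triples form a triangle.

7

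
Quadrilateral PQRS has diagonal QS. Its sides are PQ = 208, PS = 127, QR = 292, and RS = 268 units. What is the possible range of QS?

81 < QS < 335

From triangle PQS: |208 − 127| < QS < 208 + 127, i.e. 81 < QS < 335.
From triangle RQS: 24 < QS < 560.
Both must hold, so QS lies in the intersection.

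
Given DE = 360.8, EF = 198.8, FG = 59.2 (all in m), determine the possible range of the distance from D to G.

102.8 ≤ DG ≤ 618.8 m

The maximum is all hops collinear in one direction: 360.8 + 198.8 + 59.2 = 618.8.
The longest hop is 360.8; the others sum to 258.0. Folding the others back against it leaves at least 360.8 − 258.0 = 102.8.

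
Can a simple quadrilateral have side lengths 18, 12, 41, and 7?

No

For a quadrilateral, each side must be shorter than the sum of the others.
Here the longest side is 41, but the remaining 3 sides sum to only 37.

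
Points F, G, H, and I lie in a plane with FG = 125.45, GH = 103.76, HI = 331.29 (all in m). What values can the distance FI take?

102.08 ≤ FI ≤ 560.50 m

The maximum is all hops collinear in one direction: 125.45 + 103.76 + 331.29 = 560.50.
The longest hop is 331.29; the others sum to 229.21. Folding the others back against it leaves at least 331.29 − 229.21 = 102.08.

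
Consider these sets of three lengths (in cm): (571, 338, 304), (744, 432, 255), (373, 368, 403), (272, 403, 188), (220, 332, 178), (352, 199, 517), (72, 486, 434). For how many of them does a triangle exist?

(304,338,571): 304+338 > 571 → valid
(255,432,744): 255+432 ≤ 744 → not valid
(368,373,403): 368+373 > 403 → valid
(188,272,403): 188+272 > 403 → valid
(178,220,332): 178+220 > 332 → valid
(199,352,517): 199+352 > 517 → valid
(72,434,486): 72+434 > 486 → valid
6 of the 7 triples form a triangle.

6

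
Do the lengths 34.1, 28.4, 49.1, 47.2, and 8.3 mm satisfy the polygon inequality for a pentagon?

A pentagon exists iff every side is shorter than the sum of the others — equivalently, the longest side is less than the sum of the rest.
Longest side 49.1 < 118.0 (sum of the remaining 4), so yes.

Yes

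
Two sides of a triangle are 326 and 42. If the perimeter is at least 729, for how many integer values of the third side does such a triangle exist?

Triangle inequality: 284 < x < 368. Perimeter ≥ 729 gives x ≥ 729 − 326 − 42 = 361.
So 361 ≤ x < 368; integers 361 through 367: 7 values.

7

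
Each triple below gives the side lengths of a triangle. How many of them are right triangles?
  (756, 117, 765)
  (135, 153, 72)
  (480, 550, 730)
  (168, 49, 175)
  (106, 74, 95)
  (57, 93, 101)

4

(756,117,765): 117²+756² = 585225 = 765² → right
(135,153,72): 72²+135² = 23409 = 153² → right
(480,550,730): 480²+550² = 532900 = 730² → right
(168,49,175): 49²+168² = 30625 = 175² → right
(106,74,95): 74²+95² = 14501 > 11236 = 106² → acute
(57,93,101): 57²+93² = 11898 > 10201 = 101² → acute
4 of the 6 are right.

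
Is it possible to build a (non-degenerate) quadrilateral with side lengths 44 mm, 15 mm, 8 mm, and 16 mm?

For a quadrilateral, each side must be shorter than the sum of the others.
Here the longest side is 44, but the remaining 3 sides sum to only 39.

No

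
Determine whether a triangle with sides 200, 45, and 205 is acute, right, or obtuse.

right

Compare the square of the longest side to the sum of squares of the other two: 45² + 200² = 42025 = 205².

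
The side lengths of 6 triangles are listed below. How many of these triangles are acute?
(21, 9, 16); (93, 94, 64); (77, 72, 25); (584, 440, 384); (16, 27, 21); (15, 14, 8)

2

(21,9,16): 9²+16² = 337 < 441 = 21² → obtuse
(93,94,64): 64²+93² = 12745 > 8836 = 94² → acute
(77,72,25): 25²+72² = 5809 < 5929 = 77² → obtuse
(584,440,384): 384²+440² = 341056 = 584² → right
(16,27,21): 16²+21² = 697 < 729 = 27² → obtuse
(15,14,8): 8²+14² = 260 > 225 = 15² → acute
2 of the 6 are acute.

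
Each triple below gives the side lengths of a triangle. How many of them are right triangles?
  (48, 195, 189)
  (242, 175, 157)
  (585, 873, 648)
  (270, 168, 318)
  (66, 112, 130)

(48,195,189): 48²+189² = 38025 = 195² → right
(242,175,157): 157²+175² = 55274 < 58564 = 242² → obtuse
(585,873,648): 585²+648² = 762129 = 873² → right
(270,168,318): 168²+270² = 101124 = 318² → right
(66,112,130): 66²+112² = 16900 = 130² → right
4 of the 5 are right.

4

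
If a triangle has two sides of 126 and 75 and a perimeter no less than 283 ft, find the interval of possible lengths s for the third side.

Triangle inequality alone gives 51 < s < 201.
The perimeter condition gives s ≥ 283 − 126 − 75 = 82.
Intersecting the two: 82 ≤ s < 201.

82 ≤ s < 201 ft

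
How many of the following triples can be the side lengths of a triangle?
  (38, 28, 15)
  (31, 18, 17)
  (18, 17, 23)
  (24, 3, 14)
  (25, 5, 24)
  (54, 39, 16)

(15,28,38): 15+28 > 38 → valid
(17,18,31): 17+18 > 31 → valid
(17,18,23): 17+18 > 23 → valid
(3,14,24): 3+14 ≤ 24 → not valid
(5,24,25): 5+24 > 25 → valid
(16,39,54): 16+39 > 54 → valid
5 of the 6 triples form a triangle.

5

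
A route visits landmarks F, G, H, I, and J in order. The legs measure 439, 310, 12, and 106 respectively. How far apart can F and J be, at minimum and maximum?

11 ≤ FJ ≤ 867

The maximum is all hops collinear in one direction: 439 + 310 + 12 + 106 = 867.
The longest hop is 439; the others sum to 428. Folding the others back against it leaves at least 439 − 428 = 11.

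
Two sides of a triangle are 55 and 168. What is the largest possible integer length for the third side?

The third side must be strictly less than 55 + 168 = 223.
The largest integer below 223 is 222.

222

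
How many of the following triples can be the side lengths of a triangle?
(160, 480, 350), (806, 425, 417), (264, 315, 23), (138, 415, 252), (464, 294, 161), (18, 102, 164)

2

(160,350,480): 160+350 > 480 → valid
(417,425,806): 417+425 > 806 → valid
(23,264,315): 23+264 ≤ 315 → not valid
(138,252,415): 138+252 ≤ 415 → not valid
(161,294,464): 161+294 ≤ 464 → not valid
(18,102,164): 18+102 ≤ 164 → not valid
2 of the 6 triples form a triangle.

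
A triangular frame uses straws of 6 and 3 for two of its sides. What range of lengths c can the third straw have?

3 < c < 9

By the triangle inequality, c must be less than 6 + 3 = 9 and greater than |6 − 3| = 3.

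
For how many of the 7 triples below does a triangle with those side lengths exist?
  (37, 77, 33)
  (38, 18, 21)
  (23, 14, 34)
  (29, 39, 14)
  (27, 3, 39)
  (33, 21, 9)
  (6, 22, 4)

3

(33,37,77): 33+37 ≤ 77 → not valid
(18,21,38): 18+21 > 38 → valid
(14,23,34): 14+23 > 34 → valid
(14,29,39): 14+29 > 39 → valid
(3,27,39): 3+27 ≤ 39 → not valid
(9,21,33): 9+21 ≤ 33 → not valid
(4,6,22): 4+6 ≤ 22 → not valid
3 of the 7 triples form a triangle.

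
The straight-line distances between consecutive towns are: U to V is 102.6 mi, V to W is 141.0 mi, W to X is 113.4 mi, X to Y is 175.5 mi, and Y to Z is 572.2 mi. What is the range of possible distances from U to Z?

39.7 ≤ UZ ≤ 1104.7 mi

The maximum is all hops collinear in one direction: 102.6 + 141.0 + 113.4 + 175.5 + 572.2 = 1104.7.
The longest hop is 572.2; the others sum to 532.5. Folding the others back against it leaves at least 572.2 − 532.5 = 39.7.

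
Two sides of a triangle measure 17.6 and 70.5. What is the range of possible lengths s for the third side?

52.9 < s < 88.1

By the triangle inequality, s must be less than 17.6 + 70.5 = 88.1 and greater than |17.6 − 70.5| = 52.9.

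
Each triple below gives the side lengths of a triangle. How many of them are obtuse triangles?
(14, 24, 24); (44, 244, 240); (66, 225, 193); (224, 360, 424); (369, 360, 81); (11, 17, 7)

(14,24,24): 14²+24² = 772 > 576 = 24² → acute
(44,244,240): 44²+240² = 59536 = 244² → right
(66,225,193): 66²+193² = 41605 < 50625 = 225² → obtuse
(224,360,424): 224²+360² = 179776 = 424² → right
(369,360,81): 81²+360² = 136161 = 369² → right
(11,17,7): 7²+11² = 170 < 289 = 17² → obtuse
2 of the 6 are obtuse.

2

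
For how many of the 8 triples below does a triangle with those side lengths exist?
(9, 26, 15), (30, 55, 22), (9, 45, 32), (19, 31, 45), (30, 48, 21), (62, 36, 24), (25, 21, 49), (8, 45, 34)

(9,15,26): 9+15 ≤ 26 → not valid
(22,30,55): 22+30 ≤ 55 → not valid
(9,32,45): 9+32 ≤ 45 → not valid
(19,31,45): 19+31 > 45 → valid
(21,30,48): 21+30 > 48 → valid
(24,36,62): 24+36 ≤ 62 → not valid
(21,25,49): 21+25 ≤ 49 → not valid
(8,34,45): 8+34 ≤ 45 → not valid
2 of the 8 triples form a triangle.

2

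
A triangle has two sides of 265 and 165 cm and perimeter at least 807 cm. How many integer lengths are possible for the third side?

Triangle inequality: 100 < x < 430. Perimeter ≥ 807 gives x ≥ 807 − 265 − 165 = 377.
So 377 ≤ x < 430; integers 377 through 429: 53 values.

53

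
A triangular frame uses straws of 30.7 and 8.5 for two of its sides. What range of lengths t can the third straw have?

22.2 < t < 39.2

By the triangle inequality, t must be less than 30.7 + 8.5 = 39.2 and greater than |30.7 − 8.5| = 22.2.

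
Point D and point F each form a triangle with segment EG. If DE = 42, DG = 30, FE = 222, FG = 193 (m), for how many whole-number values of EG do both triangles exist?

From triangle DEG: 12 < EG < 72.
From triangle FEG: 29 < EG < 415.
Intersection: 29 < EG < 72, so integers 30 through 71: 42 values.

42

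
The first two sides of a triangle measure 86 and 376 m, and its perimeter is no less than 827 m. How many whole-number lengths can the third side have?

Triangle inequality: 290 < x < 462. Perimeter ≥ 827 gives x ≥ 827 − 86 − 376 = 365.
So 365 ≤ x < 462; integers 365 through 461: 97 values.

97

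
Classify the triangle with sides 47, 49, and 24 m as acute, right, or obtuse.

acute

Compare the square of the longest side to the sum of squares of the other two: 24² + 47² = 2785 > 2401 = 49².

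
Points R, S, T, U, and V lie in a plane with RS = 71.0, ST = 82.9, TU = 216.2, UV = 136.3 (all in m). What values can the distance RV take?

0 ≤ RV ≤ 506.4 m

The maximum is all hops collinear in one direction: 71.0 + 82.9 + 216.2 + 136.3 = 506.4.
The longest hop is 216.2; the others sum to 290.2. Since 216.2 ≤ 290.2, the path can fold back on itself completely, so the minimum distance is 0.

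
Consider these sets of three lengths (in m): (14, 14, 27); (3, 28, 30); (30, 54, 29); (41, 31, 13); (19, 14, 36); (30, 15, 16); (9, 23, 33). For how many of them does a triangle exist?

5

(14,14,27): 14+14 > 27 → valid
(3,28,30): 3+28 > 30 → valid
(29,30,54): 29+30 > 54 → valid
(13,31,41): 13+31 > 41 → valid
(14,19,36): 14+19 ≤ 36 → not valid
(15,16,30): 15+16 > 30 → valid
(9,23,33): 9+23 ≤ 33 → not valid
5 of the 7 triples form a triangle.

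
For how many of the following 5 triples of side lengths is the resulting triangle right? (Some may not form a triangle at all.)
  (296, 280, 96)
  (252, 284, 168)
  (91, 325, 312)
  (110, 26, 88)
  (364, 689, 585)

(296,280,96): 96²+280² = 87616 = 296² → right
(252,284,168): 168²+252² = 91728 > 80656 = 284² → acute
(91,325,312): 91²+312² = 105625 = 325² → right
(110,26,88): 26²+88² = 8420 < 12100 = 110² → obtuse
(364,689,585): 364²+585² = 474721 = 689² → right
3 of the 5 are right.

3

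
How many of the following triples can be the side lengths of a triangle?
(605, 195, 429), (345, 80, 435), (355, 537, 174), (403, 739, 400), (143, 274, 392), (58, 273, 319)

(195,429,605): 195+429 > 605 → valid
(80,345,435): 80+345 ≤ 435 → not valid
(174,355,537): 174+355 ≤ 537 → not valid
(400,403,739): 400+403 > 739 → valid
(143,274,392): 143+274 > 392 → valid
(58,273,319): 58+273 > 319 → valid
4 of the 6 triples form a triangle.

4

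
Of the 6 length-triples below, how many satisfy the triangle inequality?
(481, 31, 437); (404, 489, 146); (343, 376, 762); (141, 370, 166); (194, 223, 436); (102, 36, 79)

2

(31,437,481): 31+437 ≤ 481 → not valid
(146,404,489): 146+404 > 489 → valid
(343,376,762): 343+376 ≤ 762 → not valid
(141,166,370): 141+166 ≤ 370 → not valid
(194,223,436): 194+223 ≤ 436 → not valid
(36,79,102): 36+79 > 102 → valid
2 of the 6 triples form a triangle.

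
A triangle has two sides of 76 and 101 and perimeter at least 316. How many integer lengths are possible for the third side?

38

Triangle inequality: 25 < x < 177. Perimeter ≥ 316 gives x ≥ 316 − 76 − 101 = 139.
So 139 ≤ x < 177; integers 139 through 176: 38 values.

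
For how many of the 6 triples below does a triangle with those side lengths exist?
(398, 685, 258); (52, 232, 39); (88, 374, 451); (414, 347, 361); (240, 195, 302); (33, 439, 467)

(258,398,685): 258+398 ≤ 685 → not valid
(39,52,232): 39+52 ≤ 232 → not valid
(88,374,451): 88+374 > 451 → valid
(347,361,414): 347+361 > 414 → valid
(195,240,302): 195+240 > 302 → valid
(33,439,467): 33+439 > 467 → valid
4 of the 6 triples form a triangle.

4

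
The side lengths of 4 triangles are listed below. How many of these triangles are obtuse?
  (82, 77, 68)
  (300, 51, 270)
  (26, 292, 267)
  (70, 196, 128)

3

(82,77,68): 68²+77² = 10553 > 6724 = 82² → acute
(300,51,270): 51²+270² = 75501 < 90000 = 300² → obtuse
(26,292,267): 26²+267² = 71965 < 85264 = 292² → obtuse
(70,196,128): 70²+128² = 21284 < 38416 = 196² → obtuse
3 of the 4 are obtuse.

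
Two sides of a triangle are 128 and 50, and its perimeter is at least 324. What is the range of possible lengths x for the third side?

146 ≤ x < 178

Triangle inequality alone gives 78 < x < 178.
The perimeter condition gives x ≥ 324 − 128 − 50 = 146.
Intersecting the two: 146 ≤ x < 178.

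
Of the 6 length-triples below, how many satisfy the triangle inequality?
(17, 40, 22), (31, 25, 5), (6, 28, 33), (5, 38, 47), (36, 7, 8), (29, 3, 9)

(17,22,40): 17+22 ≤ 40 → not valid
(5,25,31): 5+25 ≤ 31 → not valid
(6,28,33): 6+28 > 33 → valid
(5,38,47): 5+38 ≤ 47 → not valid
(7,8,36): 7+8 ≤ 36 → not valid
(3,9,29): 3+9 ≤ 29 → not valid
1 of the 6 triples forms a triangle.

1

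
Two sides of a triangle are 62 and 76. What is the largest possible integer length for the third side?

The third side must be strictly less than 62 + 76 = 138.
The largest integer below 138 is 137.

137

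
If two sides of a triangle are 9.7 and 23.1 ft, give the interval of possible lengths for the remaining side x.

13.4 < x < 32.8

By the triangle inequality, x must be less than 9.7 + 23.1 = 32.8 and greater than |9.7 − 23.1| = 13.4.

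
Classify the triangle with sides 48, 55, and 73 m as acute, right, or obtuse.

right

Compare the square of the longest side to the sum of squares of the other two: 48² + 55² = 5329 = 73².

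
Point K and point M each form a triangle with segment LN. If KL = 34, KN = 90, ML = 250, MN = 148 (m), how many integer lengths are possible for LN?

From triangle KLN: 56 < LN < 124.
From triangle MLN: 102 < LN < 398.
Intersection: 102 < LN < 124, so integers 103 through 123: 21 values.

21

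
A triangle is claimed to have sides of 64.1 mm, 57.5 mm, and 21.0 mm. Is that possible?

Yes

The longest side is 64.1, and the other two sum to 78.5.
Since 78.5 > 64.1, the triangle inequality holds.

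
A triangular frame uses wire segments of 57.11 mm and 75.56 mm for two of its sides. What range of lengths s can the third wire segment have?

By the triangle inequality, s must be less than 57.11 + 75.56 = 132.67 and greater than |57.11 − 75.56| = 18.45.

18.45 < s < 132.67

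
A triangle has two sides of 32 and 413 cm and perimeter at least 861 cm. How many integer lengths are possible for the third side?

29

Triangle inequality: 381 < x < 445. Perimeter ≥ 861 gives x ≥ 861 − 32 − 413 = 416.
So 416 ≤ x < 445; integers 416 through 444: 29 values.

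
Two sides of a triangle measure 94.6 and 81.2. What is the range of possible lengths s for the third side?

13.4 < s < 175.8

By the triangle inequality, s must be less than 94.6 + 81.2 = 175.8 and greater than |94.6 − 81.2| = 13.4.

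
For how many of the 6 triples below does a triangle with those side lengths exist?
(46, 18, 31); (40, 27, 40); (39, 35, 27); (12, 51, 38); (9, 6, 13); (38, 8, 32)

5

(18,31,46): 18+31 > 46 → valid
(27,40,40): 27+40 > 40 → valid
(27,35,39): 27+35 > 39 → valid
(12,38,51): 12+38 ≤ 51 → not valid
(6,9,13): 6+9 > 13 → valid
(8,32,38): 8+32 > 38 → valid
5 of the 6 triples form a triangle.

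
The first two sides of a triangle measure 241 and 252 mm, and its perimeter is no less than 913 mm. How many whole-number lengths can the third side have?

73

Triangle inequality: 11 < x < 493. Perimeter ≥ 913 gives x ≥ 913 − 241 − 252 = 420.
So 420 ≤ x < 493; integers 420 through 492: 73 values.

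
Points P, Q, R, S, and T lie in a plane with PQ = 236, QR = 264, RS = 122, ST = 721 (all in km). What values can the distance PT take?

The maximum is all hops collinear in one direction: 236 + 264 + 122 + 721 = 1343.
The longest hop is 721; the others sum to 622. Folding the others back against it leaves at least 721 − 622 = 99.

99 ≤ PT ≤ 1343 km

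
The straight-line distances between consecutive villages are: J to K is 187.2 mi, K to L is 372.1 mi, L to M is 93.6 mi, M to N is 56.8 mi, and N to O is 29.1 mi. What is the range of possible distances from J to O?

5.4 ≤ JO ≤ 738.8 mi

The maximum is all hops collinear in one direction: 187.2 + 372.1 + 93.6 + 56.8 + 29.1 = 738.8.
The longest hop is 372.1; the others sum to 366.7. Folding the others back against it leaves at least 372.1 − 366.7 = 5.4.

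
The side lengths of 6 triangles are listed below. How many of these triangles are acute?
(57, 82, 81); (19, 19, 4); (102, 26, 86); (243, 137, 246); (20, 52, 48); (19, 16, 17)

4

(57,82,81): 57²+81² = 9810 > 6724 = 82² → acute
(19,19,4): 4²+19² = 377 > 361 = 19² → acute
(102,26,86): 26²+86² = 8072 < 10404 = 102² → obtuse
(243,137,246): 137²+243² = 77818 > 60516 = 246² → acute
(20,52,48): 20²+48² = 2704 = 52² → right
(19,16,17): 16²+17² = 545 > 361 = 19² → acute
4 of the 6 are acute.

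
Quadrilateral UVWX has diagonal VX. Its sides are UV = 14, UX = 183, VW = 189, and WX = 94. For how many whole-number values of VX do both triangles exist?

From triangle UVX: 169 < VX < 197.
From triangle WVX: 95 < VX < 283.
Intersection: 169 < VX < 197, so integers 170 through 196: 27 values.

27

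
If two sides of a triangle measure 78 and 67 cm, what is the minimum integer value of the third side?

The third side must be strictly greater than |78 − 67| = 11.
The smallest integer above 11 is 12.

12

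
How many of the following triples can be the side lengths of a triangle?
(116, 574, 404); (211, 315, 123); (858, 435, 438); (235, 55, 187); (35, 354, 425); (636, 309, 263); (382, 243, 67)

(116,404,574): 116+404 ≤ 574 → not valid
(123,211,315): 123+211 > 315 → valid
(435,438,858): 435+438 > 858 → valid
(55,187,235): 55+187 > 235 → valid
(35,354,425): 35+354 ≤ 425 → not valid
(263,309,636): 263+309 ≤ 636 → not valid
(67,243,382): 67+243 ≤ 382 → not valid
3 of the 7 triples form a triangle.

3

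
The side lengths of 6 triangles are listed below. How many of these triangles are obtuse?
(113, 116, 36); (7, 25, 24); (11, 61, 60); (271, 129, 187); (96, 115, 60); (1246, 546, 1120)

2

(113,116,36): 36²+113² = 14065 > 13456 = 116² → acute
(7,25,24): 7²+24² = 625 = 25² → right
(11,61,60): 11²+60² = 3721 = 61² → right
(271,129,187): 129²+187² = 51610 < 73441 = 271² → obtuse
(96,115,60): 60²+96² = 12816 < 13225 = 115² → obtuse
(1246,546,1120): 546²+1120² = 1552516 = 1246² → right
2 of the 6 are obtuse.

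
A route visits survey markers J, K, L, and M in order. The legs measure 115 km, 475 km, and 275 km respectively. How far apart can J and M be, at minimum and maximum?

The maximum is all hops collinear in one direction: 115 + 475 + 275 = 865.
The longest hop is 475; the others sum to 390. Folding the others back against it leaves at least 475 − 390 = 85.

85 ≤ JM ≤ 865 km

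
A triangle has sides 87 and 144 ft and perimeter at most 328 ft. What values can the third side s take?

Triangle inequality alone gives 57 < s < 231.
The perimeter condition gives s ≤ 328 − 87 − 144 = 97.
Intersecting the two: 57 < s ≤ 97.

57 < s ≤ 97 ft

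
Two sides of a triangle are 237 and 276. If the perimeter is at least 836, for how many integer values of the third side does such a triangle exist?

190

Triangle inequality: 39 < x < 513. Perimeter ≥ 836 gives x ≥ 836 − 237 − 276 = 323.
So 323 ≤ x < 513; integers 323 through 512: 190 values.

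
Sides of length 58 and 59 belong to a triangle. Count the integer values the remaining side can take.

The third side lies in the open interval (1, 117).
Integers from 2 to 116 inclusive: 116 − 2 + 1 = 115.

115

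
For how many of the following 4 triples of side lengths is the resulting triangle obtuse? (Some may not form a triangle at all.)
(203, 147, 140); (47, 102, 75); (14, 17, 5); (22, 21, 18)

(203,147,140): 140²+147² = 41209 = 203² → right
(47,102,75): 47²+75² = 7834 < 10404 = 102² → obtuse
(14,17,5): 5²+14² = 221 < 289 = 17² → obtuse
(22,21,18): 18²+21² = 765 > 484 = 22² → acute
2 of the 4 are obtuse.

2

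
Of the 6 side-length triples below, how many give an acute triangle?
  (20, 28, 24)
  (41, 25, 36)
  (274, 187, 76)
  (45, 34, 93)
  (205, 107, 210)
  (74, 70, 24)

(20,28,24): 20²+24² = 976 > 784 = 28² → acute
(41,25,36): 25²+36² = 1921 > 1681 = 41² → acute
(274,187,76): 76+187 ≤ 274, not a triangle
(45,34,93): 34+45 ≤ 93, not a triangle
(205,107,210): 107²+205² = 53474 > 44100 = 210² → acute
(74,70,24): 24²+70² = 5476 = 74² → right
3 of the 6 are acute.

3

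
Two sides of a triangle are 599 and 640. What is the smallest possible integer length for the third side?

42

The third side must be strictly greater than |599 − 640| = 41.
The smallest integer above 41 is 42.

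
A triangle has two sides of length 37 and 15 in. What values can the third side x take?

By the triangle inequality, x must be less than 37 + 15 = 52 and greater than |37 − 15| = 22.

22 < x < 52 (in)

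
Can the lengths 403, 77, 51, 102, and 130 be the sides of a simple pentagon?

No

For a pentagon, each side must be shorter than the sum of the others.
Here the longest side is 403, but the remaining 4 sides sum to only 360.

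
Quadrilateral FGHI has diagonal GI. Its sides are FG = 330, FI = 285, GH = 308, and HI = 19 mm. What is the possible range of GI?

289 < GI < 327

From triangle FGI: |330 − 285| < GI < 330 + 285, i.e. 45 < GI < 615.
From triangle HGI: 289 < GI < 327.
Both must hold, so GI lies in the intersection.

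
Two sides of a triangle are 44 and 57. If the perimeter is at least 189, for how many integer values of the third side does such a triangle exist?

13

Triangle inequality: 13 < x < 101. Perimeter ≥ 189 gives x ≥ 189 − 44 − 57 = 88.
So 88 ≤ x < 101; integers 88 through 100: 13 values.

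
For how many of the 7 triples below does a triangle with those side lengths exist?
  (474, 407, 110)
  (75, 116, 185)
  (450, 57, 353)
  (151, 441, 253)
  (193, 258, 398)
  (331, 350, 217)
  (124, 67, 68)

(110,407,474): 110+407 > 474 → valid
(75,116,185): 75+116 > 185 → valid
(57,353,450): 57+353 ≤ 450 → not valid
(151,253,441): 151+253 ≤ 441 → not valid
(193,258,398): 193+258 > 398 → valid
(217,331,350): 217+331 > 350 → valid
(67,68,124): 67+68 > 124 → valid
5 of the 7 triples form a triangle.

5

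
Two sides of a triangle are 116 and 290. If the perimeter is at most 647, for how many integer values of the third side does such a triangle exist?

Triangle inequality: 174 < x < 406. Perimeter ≤ 647 gives x ≤ 647 − 116 − 290 = 241.
So 174 < x ≤ 241; integers 175 through 241: 67 values.

67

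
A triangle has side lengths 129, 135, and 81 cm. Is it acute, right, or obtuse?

Compare the square of the longest side to the sum of squares of the other two: 81² + 129² = 23202 > 18225 = 135².

acute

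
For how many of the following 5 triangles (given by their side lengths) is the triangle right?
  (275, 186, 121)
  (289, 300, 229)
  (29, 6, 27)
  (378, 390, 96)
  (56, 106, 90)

(275,186,121): 121²+186² = 49237 < 75625 = 275² → obtuse
(289,300,229): 229²+289² = 135962 > 90000 = 300² → acute
(29,6,27): 6²+27² = 765 < 841 = 29² → obtuse
(378,390,96): 96²+378² = 152100 = 390² → right
(56,106,90): 56²+90² = 11236 = 106² → right
2 of the 5 are right.

2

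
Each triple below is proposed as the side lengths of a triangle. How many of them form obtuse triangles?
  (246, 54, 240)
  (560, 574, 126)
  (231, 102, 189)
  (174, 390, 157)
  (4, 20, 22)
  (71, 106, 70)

(246,54,240): 54²+240² = 60516 = 246² → right
(560,574,126): 126²+560² = 329476 = 574² → right
(231,102,189): 102²+189² = 46125 < 53361 = 231² → obtuse
(174,390,157): 157+174 ≤ 390, not a triangle
(4,20,22): 4²+20² = 416 < 484 = 22² → obtuse
(71,106,70): 70²+71² = 9941 < 11236 = 106² → obtuse
3 of the 6 are obtuse.

3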